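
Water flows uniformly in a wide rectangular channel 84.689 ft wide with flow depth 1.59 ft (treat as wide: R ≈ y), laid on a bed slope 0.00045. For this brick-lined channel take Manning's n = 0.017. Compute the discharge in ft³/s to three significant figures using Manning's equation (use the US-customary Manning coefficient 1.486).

A = b·y = 84.689 × 1.59 = 134.7 ft²
Wide channel: R ≈ y = 1.59 ft
Q = (1.486/n)·A·R^(2/3)·S^(1/2) = (1.486/0.017) × 134.7 × 1.590^(2/3) × 0.00045^(1/2) = 340.1 ft³/s

340 ft³/s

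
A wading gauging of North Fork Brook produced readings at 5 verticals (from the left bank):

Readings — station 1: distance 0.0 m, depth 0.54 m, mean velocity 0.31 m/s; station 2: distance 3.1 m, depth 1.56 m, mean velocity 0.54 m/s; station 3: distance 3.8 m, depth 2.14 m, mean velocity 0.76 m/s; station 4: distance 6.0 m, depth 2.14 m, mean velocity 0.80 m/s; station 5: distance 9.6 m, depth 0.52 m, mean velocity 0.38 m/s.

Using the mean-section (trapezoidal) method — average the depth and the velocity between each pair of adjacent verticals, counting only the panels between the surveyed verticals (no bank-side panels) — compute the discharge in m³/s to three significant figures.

8.72 m³/s

Panel 1-2: Δb = 3.1 m, d̄ = (0.54+1.56)/2 = 1.05, v̄ = (0.31+0.54)/2 = 0.425 → q = 3.1×1.05×0.425 = 1.383 m³/s
Panel 2-3: Δb = 0.7 m, d̄ = (1.56+2.14)/2 = 1.85, v̄ = (0.54+0.76)/2 = 0.65 → q = 0.7×1.85×0.65 = 0.8418 m³/s
Panel 3-4: Δb = 2.2 m, d̄ = (2.14+2.14)/2 = 2.14, v̄ = (0.76+0.80)/2 = 0.78 → q = 2.2×2.14×0.78 = 3.672 m³/s
Panel 4-5: Δb = 3.6 m, d̄ = (2.14+0.52)/2 = 1.33, v̄ = (0.80+0.38)/2 = 0.59 → q = 3.6×1.33×0.59 = 2.825 m³/s
Q = Σ q = 8.722 m³/s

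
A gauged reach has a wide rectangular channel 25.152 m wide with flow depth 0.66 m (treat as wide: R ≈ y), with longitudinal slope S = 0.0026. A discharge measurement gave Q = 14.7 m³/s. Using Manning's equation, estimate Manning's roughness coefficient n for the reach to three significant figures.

A = b·y = 25.152 × 0.66 = 16.60 m²
Wide channel: R ≈ y = 0.66 m
n = (1/Q)·A·R^(2/3)·S^(1/2) = (1/14.7) × 16.60 × 0.7580 × 0.05099 = 0.04365

0.0436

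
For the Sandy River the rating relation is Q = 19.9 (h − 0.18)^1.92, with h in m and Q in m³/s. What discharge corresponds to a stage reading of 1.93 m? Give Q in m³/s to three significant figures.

Q = 19.9 × (1.93 − 0.18)^1.92 = 19.9 × 1.75^1.92 = 58.28 m³/s

58.3 m³/s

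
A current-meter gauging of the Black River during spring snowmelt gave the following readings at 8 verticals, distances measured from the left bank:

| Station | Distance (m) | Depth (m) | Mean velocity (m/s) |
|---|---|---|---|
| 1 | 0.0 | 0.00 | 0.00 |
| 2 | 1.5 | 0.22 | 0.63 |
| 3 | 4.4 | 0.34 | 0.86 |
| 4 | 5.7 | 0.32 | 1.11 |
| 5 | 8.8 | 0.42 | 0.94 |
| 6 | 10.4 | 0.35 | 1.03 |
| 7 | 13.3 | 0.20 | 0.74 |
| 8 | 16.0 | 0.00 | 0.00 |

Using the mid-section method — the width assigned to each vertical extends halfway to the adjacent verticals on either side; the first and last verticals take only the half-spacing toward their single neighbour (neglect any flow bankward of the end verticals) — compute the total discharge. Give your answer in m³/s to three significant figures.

3.85 m³/s

w_2 = (4.4 − 0.0)/2 = 2.2 m; q_2 = 0.63 × 0.22 × 2.2 = 0.3049 m³/s
w_3 = (5.7 − 1.5)/2 = 2.1 m; q_3 = 0.86 × 0.34 × 2.1 = 0.6140 m³/s
w_4 = (8.8 − 4.4)/2 = 2.2 m; q_4 = 1.11 × 0.32 × 2.2 = 0.7814 m³/s
w_5 = (10.4 − 5.7)/2 = 2.35 m; q_5 = 0.94 × 0.42 × 2.35 = 0.9278 m³/s
w_6 = (13.3 − 8.8)/2 = 2.25 m; q_6 = 1.03 × 0.35 × 2.25 = 0.8111 m³/s
w_7 = (16.0 − 10.4)/2 = 2.8 m; q_7 = 0.74 × 0.20 × 2.8 = 0.4144 m³/s
Stations 1, 8 contribute zero (depth or velocity is 0).
Q = Σ qᵢ = 3.854 m³/s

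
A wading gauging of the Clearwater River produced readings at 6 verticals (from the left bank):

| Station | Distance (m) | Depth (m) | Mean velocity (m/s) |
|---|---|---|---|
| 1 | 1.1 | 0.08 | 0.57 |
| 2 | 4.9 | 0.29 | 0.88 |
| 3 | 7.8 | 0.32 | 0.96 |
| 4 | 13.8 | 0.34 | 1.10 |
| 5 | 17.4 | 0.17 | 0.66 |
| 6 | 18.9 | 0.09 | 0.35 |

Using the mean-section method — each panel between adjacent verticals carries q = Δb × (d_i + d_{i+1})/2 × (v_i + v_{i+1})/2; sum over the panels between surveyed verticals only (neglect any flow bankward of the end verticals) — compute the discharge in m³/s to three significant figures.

4.27 m³/s

Panel 1-2: Δb = 3.8 m, d̄ = (0.08+0.29)/2 = 0.185, v̄ = (0.57+0.88)/2 = 0.725 → q = 3.8×0.185×0.725 = 0.5097 m³/s
Panel 2-3: Δb = 2.9 m, d̄ = (0.29+0.32)/2 = 0.305, v̄ = (0.88+0.96)/2 = 0.92 → q = 2.9×0.305×0.92 = 0.8137 m³/s
Panel 3-4: Δb = 6 m, d̄ = (0.32+0.34)/2 = 0.33, v̄ = (0.96+1.10)/2 = 1.03 → q = 6×0.33×1.03 = 2.039 m³/s
Panel 4-5: Δb = 3.6 m, d̄ = (0.34+0.17)/2 = 0.255, v̄ = (1.10+0.66)/2 = 0.88 → q = 3.6×0.255×0.88 = 0.8078 m³/s
Panel 5-6: Δb = 1.5 m, d̄ = (0.17+0.09)/2 = 0.13, v̄ = (0.66+0.35)/2 = 0.505 → q = 1.5×0.13×0.505 = 0.09848 m³/s
Q = Σ q = 4.269 m³/s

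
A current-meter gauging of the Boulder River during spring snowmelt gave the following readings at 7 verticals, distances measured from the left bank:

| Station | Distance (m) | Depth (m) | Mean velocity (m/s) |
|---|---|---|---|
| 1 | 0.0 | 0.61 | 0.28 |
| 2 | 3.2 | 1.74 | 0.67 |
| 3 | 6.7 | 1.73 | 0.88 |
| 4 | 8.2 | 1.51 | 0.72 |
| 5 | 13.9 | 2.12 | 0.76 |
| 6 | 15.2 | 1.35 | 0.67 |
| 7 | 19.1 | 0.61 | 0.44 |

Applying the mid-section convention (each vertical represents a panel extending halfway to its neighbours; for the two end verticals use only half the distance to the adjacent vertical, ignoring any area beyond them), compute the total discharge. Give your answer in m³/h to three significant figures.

73500 m³/h

w_1 = (3.2 − 0.0)/2 = 1.6 m; q_1 = 0.28 × 0.61 × 1.6 = 0.2733 m³/s
w_2 = (6.7 − 0.0)/2 = 3.35 m; q_2 = 0.67 × 1.74 × 3.35 = 3.905 m³/s
w_3 = (8.2 − 3.2)/2 = 2.5 m; q_3 = 0.88 × 1.73 × 2.5 = 3.806 m³/s
w_4 = (13.9 − 6.7)/2 = 3.6 m; q_4 = 0.72 × 1.51 × 3.6 = 3.914 m³/s
w_5 = (15.2 − 8.2)/2 = 3.5 m; q_5 = 0.76 × 2.12 × 3.5 = 5.639 m³/s
w_6 = (19.1 − 13.9)/2 = 2.6 m; q_6 = 0.67 × 1.35 × 2.6 = 2.352 m³/s
w_7 = (19.1 − 15.2)/2 = 1.95 m; q_7 = 0.44 × 0.61 × 1.95 = 0.5234 m³/s
Q = Σ qᵢ = 20.41 m³/s
= 20.41 × 3600 = 73490 m³/h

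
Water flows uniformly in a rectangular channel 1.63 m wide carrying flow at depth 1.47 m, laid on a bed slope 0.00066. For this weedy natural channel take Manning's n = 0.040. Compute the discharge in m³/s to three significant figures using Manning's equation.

A = b·y = 1.63 × 1.47 = 2.396 m²
P = b + 2y = 1.63 + 2×1.47 = 4.570 m
R = A/P = 2.396/4.570 = 0.5243 m
Q = (1/n)·A·R^(2/3)·S^(1/2) = (1/0.040) × 2.396 × 0.5243^(2/3) × 0.00066^(1/2) = 1.001 m³/s

1.00 m³/s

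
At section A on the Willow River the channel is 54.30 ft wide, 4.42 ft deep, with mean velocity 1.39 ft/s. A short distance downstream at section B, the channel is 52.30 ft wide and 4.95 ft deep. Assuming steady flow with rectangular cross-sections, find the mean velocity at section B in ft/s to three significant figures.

1.29 ft/s

Q = A₁V₁ = (54.30×4.42) × 1.39 = 333.6 ft³/s
A₂ = 52.30 × 4.95 = 258.9 ft²
V₂ = Q/A₂ = 333.6/258.9 = 1.289 ft/s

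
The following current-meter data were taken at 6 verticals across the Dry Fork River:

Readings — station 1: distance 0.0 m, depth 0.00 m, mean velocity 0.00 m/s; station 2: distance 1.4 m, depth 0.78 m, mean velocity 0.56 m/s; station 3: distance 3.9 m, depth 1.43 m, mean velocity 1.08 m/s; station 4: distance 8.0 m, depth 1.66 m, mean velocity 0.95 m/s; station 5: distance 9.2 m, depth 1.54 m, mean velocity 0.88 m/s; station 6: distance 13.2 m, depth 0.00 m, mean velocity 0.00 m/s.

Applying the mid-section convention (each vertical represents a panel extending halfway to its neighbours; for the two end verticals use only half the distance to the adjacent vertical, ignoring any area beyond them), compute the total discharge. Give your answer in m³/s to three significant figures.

w_2 = (3.9 − 0.0)/2 = 1.95 m; q_2 = 0.56 × 0.78 × 1.95 = 0.8518 m³/s
w_3 = (8.0 − 1.4)/2 = 3.3 m; q_3 = 1.08 × 1.43 × 3.3 = 5.097 m³/s
w_4 = (9.2 − 3.9)/2 = 2.65 m; q_4 = 0.95 × 1.66 × 2.65 = 4.179 m³/s
w_5 = (13.2 − 8.0)/2 = 2.6 m; q_5 = 0.88 × 1.54 × 2.6 = 3.524 m³/s
Stations 1, 6 contribute zero (depth or velocity is 0).
Q = Σ qᵢ = 13.65 m³/s

13.7 m³/s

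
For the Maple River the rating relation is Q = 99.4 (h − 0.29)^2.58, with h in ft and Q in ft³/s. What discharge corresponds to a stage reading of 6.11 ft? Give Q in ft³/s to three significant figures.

Q = 99.4 × (6.11 − 0.29)^2.58 = 99.4 × 5.82^2.58 = 9352 ft³/s

9350 ft³/s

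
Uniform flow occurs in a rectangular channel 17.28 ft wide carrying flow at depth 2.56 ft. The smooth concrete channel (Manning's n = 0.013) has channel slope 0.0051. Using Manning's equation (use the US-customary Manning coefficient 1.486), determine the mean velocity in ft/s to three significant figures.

12.8 ft/s

A = b·y = 17.28 × 2.56 = 44.24 ft²
P = b + 2y = 17.28 + 2×2.56 = 22.40 ft
R = A/P = 44.24/22.40 = 1.975 ft
Q = (1.486/n)·A·R^(2/3)·S^(1/2) = (1.486/0.013) × 44.24 × 1.975^(2/3) × 0.0051^(1/2) = 568.4 ft³/s
V = Q/A = 568.4/44.24 = 12.85 ft/s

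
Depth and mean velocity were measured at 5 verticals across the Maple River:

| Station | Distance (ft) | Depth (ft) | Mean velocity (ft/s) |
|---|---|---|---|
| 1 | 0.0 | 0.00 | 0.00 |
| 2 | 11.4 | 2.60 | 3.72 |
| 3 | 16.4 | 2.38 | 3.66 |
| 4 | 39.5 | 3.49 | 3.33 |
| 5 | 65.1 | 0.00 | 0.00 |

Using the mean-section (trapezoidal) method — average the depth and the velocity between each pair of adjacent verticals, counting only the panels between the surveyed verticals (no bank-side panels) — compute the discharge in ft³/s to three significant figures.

385 ft³/s

Panel 1-2: Δb = 11.4 ft, d̄ = (0.00+2.60)/2 = 1.3, v̄ = (0.00+3.72)/2 = 1.86 → q = 11.4×1.3×1.86 = 27.57 ft³/s
Panel 2-3: Δb = 5 ft, d̄ = (2.60+2.38)/2 = 2.49, v̄ = (3.72+3.66)/2 = 3.69 → q = 5×2.49×3.69 = 45.94 ft³/s
Panel 3-4: Δb = 23.1 ft, d̄ = (2.38+3.49)/2 = 2.935, v̄ = (3.66+3.33)/2 = 3.495 → q = 23.1×2.935×3.495 = 237.0 ft³/s
Panel 4-5: Δb = 25.6 ft, d̄ = (3.49+0.00)/2 = 1.745, v̄ = (3.33+0.00)/2 = 1.665 → q = 25.6×1.745×1.665 = 74.38 ft³/s
Q = Σ q = 384.8 ft³/s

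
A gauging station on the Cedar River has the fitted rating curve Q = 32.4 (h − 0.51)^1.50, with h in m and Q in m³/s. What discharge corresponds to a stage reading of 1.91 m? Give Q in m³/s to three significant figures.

53.7 m³/s

Q = 32.4 × (1.91 − 0.51)^1.50 = 32.4 × 1.4^1.50 = 53.67 m³/s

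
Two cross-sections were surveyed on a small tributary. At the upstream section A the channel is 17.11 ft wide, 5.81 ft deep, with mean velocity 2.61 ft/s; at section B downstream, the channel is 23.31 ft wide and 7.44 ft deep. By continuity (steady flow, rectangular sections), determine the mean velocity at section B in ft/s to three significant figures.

Q = A₁V₁ = (17.11×5.81) × 2.61 = 259.5 ft³/s
A₂ = 23.31 × 7.44 = 173.4 ft²
V₂ = Q/A₂ = 259.5/173.4 = 1.496 ft/s

1.50 ft/s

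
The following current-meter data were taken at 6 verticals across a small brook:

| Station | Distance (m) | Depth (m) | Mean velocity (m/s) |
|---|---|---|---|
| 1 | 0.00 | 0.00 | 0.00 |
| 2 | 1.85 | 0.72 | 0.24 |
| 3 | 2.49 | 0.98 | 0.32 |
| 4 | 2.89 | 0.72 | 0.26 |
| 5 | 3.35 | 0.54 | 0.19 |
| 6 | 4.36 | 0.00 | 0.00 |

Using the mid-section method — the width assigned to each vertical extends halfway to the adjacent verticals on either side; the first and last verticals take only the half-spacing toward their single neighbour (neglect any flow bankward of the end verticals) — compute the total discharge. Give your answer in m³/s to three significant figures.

0.534 m³/s

w_2 = (2.49 − 0.00)/2 = 1.245 m; q_2 = 0.24 × 0.72 × 1.245 = 0.2151 m³/s
w_3 = (2.89 − 1.85)/2 = 0.52 m; q_3 = 0.32 × 0.98 × 0.52 = 0.1631 m³/s
w_4 = (3.35 − 2.49)/2 = 0.43 m; q_4 = 0.26 × 0.72 × 0.43 = 0.08050 m³/s
w_5 = (4.36 − 2.89)/2 = 0.735 m; q_5 = 0.19 × 0.54 × 0.735 = 0.07541 m³/s
Stations 1, 6 contribute zero (depth or velocity is 0).
Q = Σ qᵢ = 0.5341 m³/s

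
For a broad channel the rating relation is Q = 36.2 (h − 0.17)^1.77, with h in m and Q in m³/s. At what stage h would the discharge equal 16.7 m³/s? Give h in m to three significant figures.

0.816 m

h − h₀ = (Q/C)^(1/b) = (16.7/36.2)^(1/1.77) = 0.6459 m
h = 0.17 + 0.6459 = 0.8159 m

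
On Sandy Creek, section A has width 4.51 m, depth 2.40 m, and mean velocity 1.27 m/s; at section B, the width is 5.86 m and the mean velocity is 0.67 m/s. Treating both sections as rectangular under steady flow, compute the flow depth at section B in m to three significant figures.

3.50 m

Q = A₁V₁ = (4.51×2.40) × 1.27 = 13.75 m³/s
d₂ = Q/(b₂ V₂) = 13.75/(5.86×0.67) = 3.501 m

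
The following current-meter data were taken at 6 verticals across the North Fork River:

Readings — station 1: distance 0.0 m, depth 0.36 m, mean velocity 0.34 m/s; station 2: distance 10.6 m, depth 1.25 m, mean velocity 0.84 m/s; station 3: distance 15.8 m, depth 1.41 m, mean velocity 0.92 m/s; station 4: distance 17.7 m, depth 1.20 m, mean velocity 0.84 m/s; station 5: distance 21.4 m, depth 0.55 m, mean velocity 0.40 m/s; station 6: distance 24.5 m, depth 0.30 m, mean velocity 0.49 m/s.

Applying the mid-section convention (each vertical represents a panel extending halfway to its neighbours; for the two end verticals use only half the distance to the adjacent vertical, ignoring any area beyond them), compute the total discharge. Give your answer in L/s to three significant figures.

w_1 = (10.6 − 0.0)/2 = 5.3 m; q_1 = 0.34 × 0.36 × 5.3 = 0.6487 m³/s
w_2 = (15.8 − 0.0)/2 = 7.9 m; q_2 = 0.84 × 1.25 × 7.9 = 8.295 m³/s
w_3 = (17.7 − 10.6)/2 = 3.55 m; q_3 = 0.92 × 1.41 × 3.55 = 4.605 m³/s
w_4 = (21.4 − 15.8)/2 = 2.8 m; q_4 = 0.84 × 1.20 × 2.8 = 2.822 m³/s
w_5 = (24.5 − 17.7)/2 = 3.4 m; q_5 = 0.40 × 0.55 × 3.4 = 0.7480 m³/s
w_6 = (24.5 − 21.4)/2 = 1.55 m; q_6 = 0.49 × 0.30 × 1.55 = 0.2279 m³/s
Q = Σ qᵢ = 17.35 m³/s
= 17.35 × 1000 = 17350 L/s

17300 L/s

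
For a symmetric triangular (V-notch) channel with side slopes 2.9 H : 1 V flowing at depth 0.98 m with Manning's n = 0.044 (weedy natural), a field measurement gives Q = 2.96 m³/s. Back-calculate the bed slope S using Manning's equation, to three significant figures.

0.00610

A = z·y² = 2.9×0.98² = 2.785 m²
P = 2y√(1+z²) = 2×0.98×√(1+2.9²) = 6.012 m
R = A/P = 2.785/6.012 = 0.4632 m
S = (Q·n / (1·A·R^(2/3)))² = (2.96×0.044 / (1×2.785×0.5987))² = 0.006101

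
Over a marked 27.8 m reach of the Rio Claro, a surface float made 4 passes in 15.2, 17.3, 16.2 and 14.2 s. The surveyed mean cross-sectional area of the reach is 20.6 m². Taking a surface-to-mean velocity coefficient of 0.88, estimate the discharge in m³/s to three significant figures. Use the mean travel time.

32.0 m³/s

t̄ = (15.2 + 17.3 + 16.2 + 14.2) / 4 = 15.725 s
v_surface = L / t̄ = 27.8 / 15.725 = 1.768 m/s
v_mean = 0.88 × 1.768 = 1.556 m/s
Q = A × v_mean = 20.6 × 1.556 = 32.05 m³/s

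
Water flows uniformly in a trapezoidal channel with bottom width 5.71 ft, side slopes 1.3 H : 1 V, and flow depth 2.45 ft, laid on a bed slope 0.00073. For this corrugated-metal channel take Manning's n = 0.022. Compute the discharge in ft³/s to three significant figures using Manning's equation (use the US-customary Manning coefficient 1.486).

54.1 ft³/s

A = (b + z·y)·y = (5.71 + 1.3×2.45)×2.45 = 21.79 ft²
P = b + 2y√(1+z²) = 5.71 + 2×2.45×√(1+1.3²) = 13.75 ft
R = A/P = 21.79/13.75 = 1.585 ft
Q = (1.486/n)·A·R^(2/3)·S^(1/2) = (1.486/0.022) × 21.79 × 1.585^(2/3) × 0.00073^(1/2) = 54.07 ft³/s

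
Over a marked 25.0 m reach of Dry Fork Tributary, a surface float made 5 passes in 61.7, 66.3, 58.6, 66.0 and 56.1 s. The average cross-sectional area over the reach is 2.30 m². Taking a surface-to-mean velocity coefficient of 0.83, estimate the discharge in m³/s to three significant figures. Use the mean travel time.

0.773 m³/s

t̄ = (61.7 + 66.3 + 58.6 + 66.0 + 56.1) / 5 = 61.74 s
v_surface = L / t̄ = 25.0 / 61.74 = 0.4049 m/s
v_mean = 0.83 × 0.4049 = 0.3361 m/s
Q = A × v_mean = 2.30 × 0.3361 = 0.7730 m³/s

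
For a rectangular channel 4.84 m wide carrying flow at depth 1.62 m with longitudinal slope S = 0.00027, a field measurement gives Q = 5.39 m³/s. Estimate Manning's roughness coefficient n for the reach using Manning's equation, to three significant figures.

0.0234

A = b·y = 4.84 × 1.62 = 7.841 m²
P = b + 2y = 4.84 + 2×1.62 = 8.080 m
R = A/P = 7.841/8.080 = 0.9704 m
n = (1/Q)·A·R^(2/3)·S^(1/2) = (1/5.39) × 7.841 × 0.9802 × 0.01643 = 0.02343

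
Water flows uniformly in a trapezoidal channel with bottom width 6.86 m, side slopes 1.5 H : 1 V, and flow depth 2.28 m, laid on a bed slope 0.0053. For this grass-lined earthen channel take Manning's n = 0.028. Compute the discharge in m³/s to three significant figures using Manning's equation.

A = (b + z·y)·y = (6.86 + 1.5×2.28)×2.28 = 23.44 m²
P = b + 2y√(1+z²) = 6.86 + 2×2.28×√(1+1.5²) = 15.08 m
R = A/P = 23.44/15.08 = 1.554 m
Q = (1/n)·A·R^(2/3)·S^(1/2) = (1/0.028) × 23.44 × 1.554^(2/3) × 0.0053^(1/2) = 81.77 m³/s

81.8 m³/s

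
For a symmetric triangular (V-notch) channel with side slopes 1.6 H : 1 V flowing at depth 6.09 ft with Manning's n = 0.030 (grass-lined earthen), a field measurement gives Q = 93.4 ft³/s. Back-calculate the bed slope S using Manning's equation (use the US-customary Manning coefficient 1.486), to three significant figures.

A = z·y² = 1.6×6.09² = 59.34 ft²
P = 2y√(1+z²) = 2×6.09×√(1+1.6²) = 22.98 ft
R = A/P = 59.34/22.98 = 2.582 ft
S = (Q·n / (1.486·A·R^(2/3)))² = (93.4×0.030 / (1.486×59.34×1.882))² = 0.0002850

0.000285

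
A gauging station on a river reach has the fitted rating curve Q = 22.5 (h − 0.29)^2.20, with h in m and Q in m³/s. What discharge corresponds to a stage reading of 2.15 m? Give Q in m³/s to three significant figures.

Q = 22.5 × (2.15 − 0.29)^2.20 = 22.5 × 1.86^2.20 = 88.13 m³/s

88.1 m³/s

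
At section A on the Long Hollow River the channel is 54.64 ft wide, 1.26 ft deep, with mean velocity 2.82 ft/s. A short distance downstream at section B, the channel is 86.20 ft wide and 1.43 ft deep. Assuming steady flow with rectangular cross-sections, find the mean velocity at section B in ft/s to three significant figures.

1.58 ft/s

Q = A₁V₁ = (54.64×1.26) × 2.82 = 194.1 ft³/s
A₂ = 86.20 × 1.43 = 123.3 ft²
V₂ = Q/A₂ = 194.1/123.3 = 1.575 ft/s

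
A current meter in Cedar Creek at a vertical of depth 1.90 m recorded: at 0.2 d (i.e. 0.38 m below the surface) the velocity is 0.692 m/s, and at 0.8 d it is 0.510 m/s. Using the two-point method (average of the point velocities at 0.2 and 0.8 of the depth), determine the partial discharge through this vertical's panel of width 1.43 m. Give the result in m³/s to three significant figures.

1.63 m³/s

v̄ = (0.692 + 0.510) / 2 = 0.6010 m/s
q = v̄ × d × w = 0.6010 × 1.90 × 1.43 = 1.633 m³/s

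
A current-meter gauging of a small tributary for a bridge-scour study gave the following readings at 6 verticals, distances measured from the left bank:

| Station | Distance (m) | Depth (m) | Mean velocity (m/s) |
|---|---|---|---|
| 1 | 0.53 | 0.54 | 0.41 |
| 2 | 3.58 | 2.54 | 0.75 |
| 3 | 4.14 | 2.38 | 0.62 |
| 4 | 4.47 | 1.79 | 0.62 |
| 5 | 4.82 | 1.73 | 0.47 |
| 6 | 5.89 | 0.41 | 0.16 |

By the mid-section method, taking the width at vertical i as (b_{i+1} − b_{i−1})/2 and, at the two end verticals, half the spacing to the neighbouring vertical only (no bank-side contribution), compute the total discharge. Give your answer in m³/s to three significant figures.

w_1 = (3.58 − 0.53)/2 = 1.525 m; q_1 = 0.41 × 0.54 × 1.525 = 0.3376 m³/s
w_2 = (4.14 − 0.53)/2 = 1.805 m; q_2 = 0.75 × 2.54 × 1.805 = 3.439 m³/s
w_3 = (4.47 − 3.58)/2 = 0.445 m; q_3 = 0.62 × 2.38 × 0.445 = 0.6566 m³/s
w_4 = (4.82 − 4.14)/2 = 0.34 m; q_4 = 0.62 × 1.79 × 0.34 = 0.3773 m³/s
w_5 = (5.89 − 4.47)/2 = 0.71 m; q_5 = 0.47 × 1.73 × 0.71 = 0.5773 m³/s
w_6 = (5.89 − 4.82)/2 = 0.535 m; q_6 = 0.16 × 0.41 × 0.535 = 0.03510 m³/s
Q = Σ qᵢ = 5.423 m³/s

5.42 m³/s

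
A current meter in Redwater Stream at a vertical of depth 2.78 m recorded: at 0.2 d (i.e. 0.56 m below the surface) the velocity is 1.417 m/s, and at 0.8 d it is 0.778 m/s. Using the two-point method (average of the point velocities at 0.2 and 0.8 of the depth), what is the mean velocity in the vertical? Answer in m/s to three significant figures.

v̄ = (1.417 + 0.778) / 2 = 1.098 m/s

1.10 m/s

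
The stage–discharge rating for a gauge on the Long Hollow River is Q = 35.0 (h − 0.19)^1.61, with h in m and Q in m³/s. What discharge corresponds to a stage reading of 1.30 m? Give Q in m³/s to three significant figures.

41.4 m³/s

Q = 35.0 × (1.30 − 0.19)^1.61 = 35.0 × 1.11^1.61 = 41.40 m³/s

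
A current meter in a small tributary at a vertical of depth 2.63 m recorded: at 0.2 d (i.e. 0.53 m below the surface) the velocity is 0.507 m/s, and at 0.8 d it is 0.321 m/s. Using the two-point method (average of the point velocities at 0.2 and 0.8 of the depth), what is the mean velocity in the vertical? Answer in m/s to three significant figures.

v̄ = (0.507 + 0.321) / 2 = 0.4140 m/s

0.414 m/s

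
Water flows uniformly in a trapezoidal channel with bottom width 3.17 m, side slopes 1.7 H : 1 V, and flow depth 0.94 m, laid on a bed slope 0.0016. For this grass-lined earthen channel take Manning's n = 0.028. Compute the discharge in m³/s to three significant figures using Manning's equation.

4.81 m³/s

A = (b + z·y)·y = (3.17 + 1.7×0.94)×0.94 = 4.482 m²
P = b + 2y√(1+z²) = 3.17 + 2×0.94×√(1+1.7²) = 6.878 m
R = A/P = 4.482/6.878 = 0.6516 m
Q = (1/n)·A·R^(2/3)·S^(1/2) = (1/0.028) × 4.482 × 0.6516^(2/3) × 0.0016^(1/2) = 4.812 m³/s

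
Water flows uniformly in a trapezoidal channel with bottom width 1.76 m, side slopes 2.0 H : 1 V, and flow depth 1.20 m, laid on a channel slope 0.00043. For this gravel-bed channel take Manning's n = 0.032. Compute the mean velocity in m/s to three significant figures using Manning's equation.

A = (b + z·y)·y = (1.76 + 2.0×1.20)×1.20 = 4.992 m²
P = b + 2y√(1+z²) = 1.76 + 2×1.20×√(1+2.0²) = 7.127 m
R = A/P = 4.992/7.127 = 0.7005 m
Q = (1/n)·A·R^(2/3)·S^(1/2) = (1/0.032) × 4.992 × 0.7005^(2/3) × 0.00043^(1/2) = 2.551 m³/s
V = Q/A = 2.551/4.992 = 0.5111 m/s

0.511 m/s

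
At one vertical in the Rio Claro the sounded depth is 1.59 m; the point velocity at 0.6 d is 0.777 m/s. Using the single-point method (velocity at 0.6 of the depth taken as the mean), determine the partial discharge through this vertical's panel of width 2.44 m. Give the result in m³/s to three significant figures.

v̄ = v₀.₆ = 0.777 m/s
q = v̄ × d × w = 0.7770 × 1.59 × 2.44 = 3.014 m³/s

3.01 m³/s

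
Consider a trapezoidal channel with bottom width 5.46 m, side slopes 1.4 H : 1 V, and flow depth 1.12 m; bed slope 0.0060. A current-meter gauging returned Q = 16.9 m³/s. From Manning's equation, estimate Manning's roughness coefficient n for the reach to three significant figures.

0.0322

A = (b + z·y)·y = (5.46 + 1.4×1.12)×1.12 = 7.871 m²
P = b + 2y√(1+z²) = 5.46 + 2×1.12×√(1+1.4²) = 9.314 m
R = A/P = 7.871/9.314 = 0.8451 m
n = (1/Q)·A·R^(2/3)·S^(1/2) = (1/16.9) × 7.871 × 0.8939 × 0.07746 = 0.03225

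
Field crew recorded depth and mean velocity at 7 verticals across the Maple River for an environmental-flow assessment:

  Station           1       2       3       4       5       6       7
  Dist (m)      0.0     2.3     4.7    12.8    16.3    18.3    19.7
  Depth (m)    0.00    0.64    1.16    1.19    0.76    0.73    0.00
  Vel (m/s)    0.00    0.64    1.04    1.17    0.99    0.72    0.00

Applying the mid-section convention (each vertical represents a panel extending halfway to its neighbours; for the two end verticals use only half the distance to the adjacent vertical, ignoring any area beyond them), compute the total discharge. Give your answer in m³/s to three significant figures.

18.3 m³/s

w_2 = (4.7 − 0.0)/2 = 2.35 m; q_2 = 0.64 × 0.64 × 2.35 = 0.9626 m³/s
w_3 = (12.8 − 2.3)/2 = 5.25 m; q_3 = 1.04 × 1.16 × 5.25 = 6.334 m³/s
w_4 = (16.3 − 4.7)/2 = 5.8 m; q_4 = 1.17 × 1.19 × 5.8 = 8.075 m³/s
w_5 = (18.3 − 12.8)/2 = 2.75 m; q_5 = 0.99 × 0.76 × 2.75 = 2.069 m³/s
w_6 = (19.7 − 16.3)/2 = 1.7 m; q_6 = 0.72 × 0.73 × 1.7 = 0.8935 m³/s
Stations 1, 7 contribute zero (depth or velocity is 0).
Q = Σ qᵢ = 18.33 m³/s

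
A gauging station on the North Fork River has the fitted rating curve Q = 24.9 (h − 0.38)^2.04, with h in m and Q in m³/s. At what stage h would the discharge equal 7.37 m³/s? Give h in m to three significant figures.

h − h₀ = (Q/C)^(1/b) = (7.37/24.9)^(1/2.04) = 0.5506 m
h = 0.38 + 0.5506 = 0.9306 m

0.931 m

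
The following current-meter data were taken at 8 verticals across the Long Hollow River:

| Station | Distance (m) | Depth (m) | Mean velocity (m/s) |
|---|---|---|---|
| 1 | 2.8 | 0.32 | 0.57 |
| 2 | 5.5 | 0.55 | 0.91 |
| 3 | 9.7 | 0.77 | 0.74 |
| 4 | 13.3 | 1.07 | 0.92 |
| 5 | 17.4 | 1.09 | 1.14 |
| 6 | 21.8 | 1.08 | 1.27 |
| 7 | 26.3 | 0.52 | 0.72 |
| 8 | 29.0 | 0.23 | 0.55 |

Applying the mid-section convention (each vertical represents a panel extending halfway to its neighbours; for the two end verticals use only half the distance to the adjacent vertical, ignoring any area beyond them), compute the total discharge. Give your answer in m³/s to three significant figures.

w_1 = (5.5 − 2.8)/2 = 1.35 m; q_1 = 0.57 × 0.32 × 1.35 = 0.2462 m³/s
w_2 = (9.7 − 2.8)/2 = 3.45 m; q_2 = 0.91 × 0.55 × 3.45 = 1.727 m³/s
w_3 = (13.3 − 5.5)/2 = 3.9 m; q_3 = 0.74 × 0.77 × 3.9 = 2.222 m³/s
w_4 = (17.4 − 9.7)/2 = 3.85 m; q_4 = 0.92 × 1.07 × 3.85 = 3.790 m³/s
w_5 = (21.8 − 13.3)/2 = 4.25 m; q_5 = 1.14 × 1.09 × 4.25 = 5.281 m³/s
w_6 = (26.3 − 17.4)/2 = 4.45 m; q_6 = 1.27 × 1.08 × 4.45 = 6.104 m³/s
w_7 = (29.0 − 21.8)/2 = 3.6 m; q_7 = 0.72 × 0.52 × 3.6 = 1.348 m³/s
w_8 = (29.0 − 26.3)/2 = 1.35 m; q_8 = 0.55 × 0.23 × 1.35 = 0.1708 m³/s
Q = Σ qᵢ = 20.89 m³/s

20.9 m³/s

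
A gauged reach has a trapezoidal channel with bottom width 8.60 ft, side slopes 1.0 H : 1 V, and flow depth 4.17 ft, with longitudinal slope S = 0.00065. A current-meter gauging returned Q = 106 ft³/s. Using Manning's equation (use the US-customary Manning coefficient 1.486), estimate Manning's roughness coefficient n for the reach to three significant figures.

A = (b + z·y)·y = (8.60 + 1.0×4.17)×4.17 = 53.25 ft²
P = b + 2y√(1+z²) = 8.60 + 2×4.17×√(1+1.0²) = 20.39 ft
R = A/P = 53.25/20.39 = 2.611 ft
n = (1.486/Q)·A·R^(2/3)·S^(1/2) = (1.486/106) × 53.25 × 1.896 × 0.02550 = 0.03609

0.0361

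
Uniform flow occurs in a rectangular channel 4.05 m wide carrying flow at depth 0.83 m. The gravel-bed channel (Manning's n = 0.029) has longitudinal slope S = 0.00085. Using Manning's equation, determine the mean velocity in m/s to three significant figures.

0.706 m/s

A = b·y = 4.05 × 0.83 = 3.362 m²
P = b + 2y = 4.05 + 2×0.83 = 5.710 m
R = A/P = 3.362/5.710 = 0.5887 m
Q = (1/n)·A·R^(2/3)·S^(1/2) = (1/0.029) × 3.362 × 0.5887^(2/3) × 0.00085^(1/2) = 2.374 m³/s
V = Q/A = 2.374/3.362 = 0.7062 m/s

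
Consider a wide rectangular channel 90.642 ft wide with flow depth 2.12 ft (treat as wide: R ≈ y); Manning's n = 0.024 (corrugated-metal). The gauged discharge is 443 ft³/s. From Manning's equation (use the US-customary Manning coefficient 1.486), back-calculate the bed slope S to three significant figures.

A = b·y = 90.642 × 2.12 = 192.2 ft²
Wide channel: R ≈ y = 2.12 ft
S = (Q·n / (1.486·A·R^(2/3)))² = (443×0.024 / (1.486×192.2×1.650))² = 0.0005090

0.000509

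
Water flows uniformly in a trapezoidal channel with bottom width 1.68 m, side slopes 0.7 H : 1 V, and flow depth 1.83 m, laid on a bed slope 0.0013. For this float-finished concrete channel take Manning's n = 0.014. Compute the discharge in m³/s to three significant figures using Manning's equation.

12.8 m³/s

A = (b + z·y)·y = (1.68 + 0.7×1.83)×1.83 = 5.419 m²
P = b + 2y√(1+z²) = 1.68 + 2×1.83×√(1+0.7²) = 6.148 m
R = A/P = 5.419/6.148 = 0.8814 m
Q = (1/n)·A·R^(2/3)·S^(1/2) = (1/0.014) × 5.419 × 0.8814^(2/3) × 0.0013^(1/2) = 12.83 m³/s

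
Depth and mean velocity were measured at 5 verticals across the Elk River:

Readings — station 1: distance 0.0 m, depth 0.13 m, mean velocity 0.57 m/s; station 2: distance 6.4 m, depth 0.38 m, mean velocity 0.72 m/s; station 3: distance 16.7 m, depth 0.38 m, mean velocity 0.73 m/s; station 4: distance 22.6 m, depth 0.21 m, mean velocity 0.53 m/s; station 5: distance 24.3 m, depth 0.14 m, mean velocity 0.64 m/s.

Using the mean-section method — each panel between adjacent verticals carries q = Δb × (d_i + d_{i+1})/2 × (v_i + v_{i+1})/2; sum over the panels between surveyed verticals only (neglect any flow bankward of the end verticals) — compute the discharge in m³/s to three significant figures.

5.16 m³/s

Panel 1-2: Δb = 6.4 m, d̄ = (0.13+0.38)/2 = 0.255, v̄ = (0.57+0.72)/2 = 0.645 → q = 6.4×0.255×0.645 = 1.053 m³/s
Panel 2-3: Δb = 10.3 m, d̄ = (0.38+0.38)/2 = 0.38, v̄ = (0.72+0.73)/2 = 0.725 → q = 10.3×0.38×0.725 = 2.838 m³/s
Panel 3-4: Δb = 5.9 m, d̄ = (0.38+0.21)/2 = 0.295, v̄ = (0.73+0.53)/2 = 0.63 → q = 5.9×0.295×0.63 = 1.097 m³/s
Panel 4-5: Δb = 1.7 m, d̄ = (0.21+0.14)/2 = 0.175, v̄ = (0.53+0.64)/2 = 0.585 → q = 1.7×0.175×0.585 = 0.1740 m³/s
Q = Σ q = 5.161 m³/s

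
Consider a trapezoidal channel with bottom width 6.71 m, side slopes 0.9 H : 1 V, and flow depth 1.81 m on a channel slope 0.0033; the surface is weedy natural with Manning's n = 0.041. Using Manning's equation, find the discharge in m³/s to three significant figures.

A = (b + z·y)·y = (6.71 + 0.9×1.81)×1.81 = 15.09 m²
P = b + 2y√(1+z²) = 6.71 + 2×1.81×√(1+0.9²) = 11.58 m
R = A/P = 15.09/11.58 = 1.303 m
Q = (1/n)·A·R^(2/3)·S^(1/2) = (1/0.041) × 15.09 × 1.303^(2/3) × 0.0033^(1/2) = 25.23 m³/s

25.2 m³/s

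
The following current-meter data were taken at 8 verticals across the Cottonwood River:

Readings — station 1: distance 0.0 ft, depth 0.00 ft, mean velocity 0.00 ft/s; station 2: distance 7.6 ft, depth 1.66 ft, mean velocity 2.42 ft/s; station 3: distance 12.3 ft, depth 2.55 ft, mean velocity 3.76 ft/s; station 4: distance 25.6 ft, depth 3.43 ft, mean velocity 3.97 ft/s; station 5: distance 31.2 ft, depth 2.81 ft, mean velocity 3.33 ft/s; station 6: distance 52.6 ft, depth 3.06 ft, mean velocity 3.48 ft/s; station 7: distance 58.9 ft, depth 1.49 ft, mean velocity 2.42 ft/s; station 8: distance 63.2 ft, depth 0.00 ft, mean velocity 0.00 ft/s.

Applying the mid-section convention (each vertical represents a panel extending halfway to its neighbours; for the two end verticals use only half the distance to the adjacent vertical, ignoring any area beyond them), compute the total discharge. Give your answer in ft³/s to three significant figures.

w_2 = (12.3 − 0.0)/2 = 6.15 ft; q_2 = 2.42 × 1.66 × 6.15 = 24.71 ft³/s
w_3 = (25.6 − 7.6)/2 = 9 ft; q_3 = 3.76 × 2.55 × 9 = 86.29 ft³/s
w_4 = (31.2 − 12.3)/2 = 9.45 ft; q_4 = 3.97 × 3.43 × 9.45 = 128.7 ft³/s
w_5 = (52.6 − 25.6)/2 = 13.5 ft; q_5 = 3.33 × 2.81 × 13.5 = 126.3 ft³/s
w_6 = (58.9 − 31.2)/2 = 13.85 ft; q_6 = 3.48 × 3.06 × 13.85 = 147.5 ft³/s
w_7 = (63.2 − 52.6)/2 = 5.3 ft; q_7 = 2.42 × 1.49 × 5.3 = 19.11 ft³/s
Stations 1, 8 contribute zero (depth or velocity is 0).
Q = Σ qᵢ = 532.6 ft³/s

533 ft³/s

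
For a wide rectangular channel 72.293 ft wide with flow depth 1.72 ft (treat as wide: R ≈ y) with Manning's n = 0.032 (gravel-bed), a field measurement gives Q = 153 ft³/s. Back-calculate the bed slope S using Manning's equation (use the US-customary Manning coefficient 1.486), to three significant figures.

A = b·y = 72.293 × 1.72 = 124.3 ft²
Wide channel: R ≈ y = 1.72 ft
S = (Q·n / (1.486·A·R^(2/3)))² = (153×0.032 / (1.486×124.3×1.436))² = 0.0003407

0.000341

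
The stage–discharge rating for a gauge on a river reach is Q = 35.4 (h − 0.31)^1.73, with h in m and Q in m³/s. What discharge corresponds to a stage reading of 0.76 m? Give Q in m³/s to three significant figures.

8.89 m³/s

Q = 35.4 × (0.76 − 0.31)^1.73 = 35.4 × 0.45^1.73 = 8.893 m³/s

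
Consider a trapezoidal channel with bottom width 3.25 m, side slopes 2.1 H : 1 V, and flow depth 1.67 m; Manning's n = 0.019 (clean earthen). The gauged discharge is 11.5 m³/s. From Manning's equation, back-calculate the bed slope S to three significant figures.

0.000363

A = (b + z·y)·y = (3.25 + 2.1×1.67)×1.67 = 11.28 m²
P = b + 2y√(1+z²) = 3.25 + 2×1.67×√(1+2.1²) = 11.02 m
R = A/P = 11.28/11.02 = 1.024 m
S = (Q·n / (1·A·R^(2/3)))² = (11.5×0.019 / (1×11.28×1.016))² = 0.0003632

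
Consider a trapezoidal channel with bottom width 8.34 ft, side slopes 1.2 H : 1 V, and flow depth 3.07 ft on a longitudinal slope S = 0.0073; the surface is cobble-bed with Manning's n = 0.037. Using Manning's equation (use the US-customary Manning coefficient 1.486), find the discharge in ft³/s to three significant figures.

A = (b + z·y)·y = (8.34 + 1.2×3.07)×3.07 = 36.91 ft²
P = b + 2y√(1+z²) = 8.34 + 2×3.07×√(1+1.2²) = 17.93 ft
R = A/P = 36.91/17.93 = 2.059 ft
Q = (1.486/n)·A·R^(2/3)·S^(1/2) = (1.486/0.037) × 36.91 × 2.059^(2/3) × 0.0073^(1/2) = 205.0 ft³/s

205 ft³/s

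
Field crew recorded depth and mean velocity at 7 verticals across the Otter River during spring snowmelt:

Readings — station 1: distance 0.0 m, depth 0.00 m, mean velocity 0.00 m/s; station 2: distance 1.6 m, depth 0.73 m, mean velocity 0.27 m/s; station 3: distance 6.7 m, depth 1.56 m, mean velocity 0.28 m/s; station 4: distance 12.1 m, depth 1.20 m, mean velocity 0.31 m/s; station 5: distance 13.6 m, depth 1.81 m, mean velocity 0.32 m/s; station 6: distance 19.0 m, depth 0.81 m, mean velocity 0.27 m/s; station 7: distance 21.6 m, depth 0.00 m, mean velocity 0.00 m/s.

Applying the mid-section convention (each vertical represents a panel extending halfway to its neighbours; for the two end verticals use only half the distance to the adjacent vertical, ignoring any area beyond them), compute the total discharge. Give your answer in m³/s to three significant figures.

7.11 m³/s

w_2 = (6.7 − 0.0)/2 = 3.35 m; q_2 = 0.27 × 0.73 × 3.35 = 0.6603 m³/s
w_3 = (12.1 − 1.6)/2 = 5.25 m; q_3 = 0.28 × 1.56 × 5.25 = 2.293 m³/s
w_4 = (13.6 − 6.7)/2 = 3.45 m; q_4 = 0.31 × 1.20 × 3.45 = 1.283 m³/s
w_5 = (19.0 − 12.1)/2 = 3.45 m; q_5 = 0.32 × 1.81 × 3.45 = 1.998 m³/s
w_6 = (21.6 − 13.6)/2 = 4 m; q_6 = 0.27 × 0.81 × 4 = 0.8748 m³/s
Stations 1, 7 contribute zero (depth or velocity is 0).
Q = Σ qᵢ = 7.110 m³/s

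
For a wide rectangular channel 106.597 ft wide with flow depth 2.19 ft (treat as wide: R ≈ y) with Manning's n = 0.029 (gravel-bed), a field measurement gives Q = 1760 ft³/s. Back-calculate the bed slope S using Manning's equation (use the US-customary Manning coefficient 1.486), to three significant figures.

A = b·y = 106.597 × 2.19 = 233.4 ft²
Wide channel: R ≈ y = 2.19 ft
S = (Q·n / (1.486·A·R^(2/3)))² = (1760×0.029 / (1.486×233.4×1.686))² = 0.007612

0.00761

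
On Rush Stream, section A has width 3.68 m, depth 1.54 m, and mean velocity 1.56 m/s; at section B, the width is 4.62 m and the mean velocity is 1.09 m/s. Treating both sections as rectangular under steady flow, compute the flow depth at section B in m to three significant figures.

Q = A₁V₁ = (3.68×1.54) × 1.56 = 8.841 m³/s
d₂ = Q/(b₂ V₂) = 8.841/(4.62×1.09) = 1.756 m

1.76 m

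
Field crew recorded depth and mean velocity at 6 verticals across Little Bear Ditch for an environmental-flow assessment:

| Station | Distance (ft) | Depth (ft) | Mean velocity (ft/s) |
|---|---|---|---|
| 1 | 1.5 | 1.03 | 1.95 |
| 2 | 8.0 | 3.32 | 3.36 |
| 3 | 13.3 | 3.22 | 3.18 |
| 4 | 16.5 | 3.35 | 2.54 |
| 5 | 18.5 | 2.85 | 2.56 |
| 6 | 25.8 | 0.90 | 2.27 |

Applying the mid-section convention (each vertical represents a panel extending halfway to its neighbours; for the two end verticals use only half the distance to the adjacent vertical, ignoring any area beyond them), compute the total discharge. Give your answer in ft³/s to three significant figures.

179 ft³/s

w_1 = (8.0 − 1.5)/2 = 3.25 ft; q_1 = 1.95 × 1.03 × 3.25 = 6.528 ft³/s
w_2 = (13.3 − 1.5)/2 = 5.9 ft; q_2 = 3.36 × 3.32 × 5.9 = 65.82 ft³/s
w_3 = (16.5 − 8.0)/2 = 4.25 ft; q_3 = 3.18 × 3.22 × 4.25 = 43.52 ft³/s
w_4 = (18.5 − 13.3)/2 = 2.6 ft; q_4 = 2.54 × 3.35 × 2.6 = 22.12 ft³/s
w_5 = (25.8 − 16.5)/2 = 4.65 ft; q_5 = 2.56 × 2.85 × 4.65 = 33.93 ft³/s
w_6 = (25.8 − 18.5)/2 = 3.65 ft; q_6 = 2.27 × 0.90 × 3.65 = 7.457 ft³/s
Q = Σ qᵢ = 179.4 ft³/s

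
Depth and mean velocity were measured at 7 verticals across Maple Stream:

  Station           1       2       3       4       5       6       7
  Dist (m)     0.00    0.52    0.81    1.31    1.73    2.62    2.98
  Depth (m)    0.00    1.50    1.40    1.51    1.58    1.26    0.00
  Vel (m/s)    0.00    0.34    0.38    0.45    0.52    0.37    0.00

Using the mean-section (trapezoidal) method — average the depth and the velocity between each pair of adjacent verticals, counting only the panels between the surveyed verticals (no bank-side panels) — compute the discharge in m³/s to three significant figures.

1.44 m³/s

Panel 1-2: Δb = 0.52 m, d̄ = (0.00+1.50)/2 = 0.75, v̄ = (0.00+0.34)/2 = 0.17 → q = 0.52×0.75×0.17 = 0.06630 m³/s
Panel 2-3: Δb = 0.29 m, d̄ = (1.50+1.40)/2 = 1.45, v̄ = (0.34+0.38)/2 = 0.36 → q = 0.29×1.45×0.36 = 0.1514 m³/s
Panel 3-4: Δb = 0.5 m, d̄ = (1.40+1.51)/2 = 1.455, v̄ = (0.38+0.45)/2 = 0.415 → q = 0.5×1.455×0.415 = 0.3019 m³/s
Panel 4-5: Δb = 0.42 m, d̄ = (1.51+1.58)/2 = 1.545, v̄ = (0.45+0.52)/2 = 0.485 → q = 0.42×1.545×0.485 = 0.3147 m³/s
Panel 5-6: Δb = 0.89 m, d̄ = (1.58+1.26)/2 = 1.42, v̄ = (0.52+0.37)/2 = 0.445 → q = 0.89×1.42×0.445 = 0.5624 m³/s
Panel 6-7: Δb = 0.36 m, d̄ = (1.26+0.00)/2 = 0.63, v̄ = (0.37+0.00)/2 = 0.185 → q = 0.36×0.63×0.185 = 0.04196 m³/s
Q = Σ q = 1.439 m³/s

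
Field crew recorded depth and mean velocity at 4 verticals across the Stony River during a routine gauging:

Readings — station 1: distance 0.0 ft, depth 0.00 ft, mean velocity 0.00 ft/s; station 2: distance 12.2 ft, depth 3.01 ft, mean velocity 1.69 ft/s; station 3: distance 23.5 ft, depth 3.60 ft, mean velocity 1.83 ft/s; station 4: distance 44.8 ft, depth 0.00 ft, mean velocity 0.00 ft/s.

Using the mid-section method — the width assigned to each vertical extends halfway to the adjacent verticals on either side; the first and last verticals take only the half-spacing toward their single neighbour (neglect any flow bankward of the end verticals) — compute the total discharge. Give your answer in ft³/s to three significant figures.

167 ft³/s

w_2 = (23.5 − 0.0)/2 = 11.75 ft; q_2 = 1.69 × 3.01 × 11.75 = 59.77 ft³/s
w_3 = (44.8 − 12.2)/2 = 16.3 ft; q_3 = 1.83 × 3.60 × 16.3 = 107.4 ft³/s
Stations 1, 4 contribute zero (depth or velocity is 0).
Q = Σ qᵢ = 167.2 ft³/s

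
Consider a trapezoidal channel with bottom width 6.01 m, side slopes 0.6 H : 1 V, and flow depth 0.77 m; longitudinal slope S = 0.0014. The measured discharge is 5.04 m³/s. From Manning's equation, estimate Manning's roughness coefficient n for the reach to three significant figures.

A = (b + z·y)·y = (6.01 + 0.6×0.77)×0.77 = 4.983 m²
P = b + 2y√(1+z²) = 6.01 + 2×0.77×√(1+0.6²) = 7.806 m
R = A/P = 4.983/7.806 = 0.6384 m
n = (1/Q)·A·R^(2/3)·S^(1/2) = (1/5.04) × 4.983 × 0.7414 × 0.03742 = 0.02743

0.0274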